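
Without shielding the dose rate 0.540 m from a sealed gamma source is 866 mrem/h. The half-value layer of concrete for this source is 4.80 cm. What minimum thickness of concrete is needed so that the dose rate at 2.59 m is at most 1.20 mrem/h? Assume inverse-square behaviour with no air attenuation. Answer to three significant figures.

23.9 cm

At 2.59 m, distance alone gives 866 × (0.540/2.59)² = 866 × 0.04347 = 37.65 mrem/h.
Further attenuation needed: 37.65/1.20 = 31.38.
n = log₂(31.38) = 4.972 half-value layers.
Thickness = 4.972 × 4.80 cm = 23.87 cm.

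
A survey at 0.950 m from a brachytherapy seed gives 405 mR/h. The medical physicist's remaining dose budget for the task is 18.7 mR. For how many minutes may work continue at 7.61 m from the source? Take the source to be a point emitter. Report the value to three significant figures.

Intensity scales as (d₁/d₂)², so rate at 7.61 m:
405 × (0.950/7.61)² = 405 × 0.01558 = 6.310 mR/h.
Stay time = 18.7 mR ÷ 6.310 mR/h = 2.964 h = 177.8 min.

178 min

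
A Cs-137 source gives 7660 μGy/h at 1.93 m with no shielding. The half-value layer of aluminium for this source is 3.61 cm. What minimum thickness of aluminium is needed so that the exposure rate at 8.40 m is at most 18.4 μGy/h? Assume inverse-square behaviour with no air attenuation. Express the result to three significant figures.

At 8.40 m, distance alone gives (1.93/8.40)² = 0.05279, so 7660 × 0.05279 = 404.4 μGy/h.
Further attenuation needed: 404.4/18.4 = 21.98.
n = log₂(21.98) = 4.458 half-value layers.
Thickness = 4.458 × 3.61 cm = 16.09 cm.

16.1 cm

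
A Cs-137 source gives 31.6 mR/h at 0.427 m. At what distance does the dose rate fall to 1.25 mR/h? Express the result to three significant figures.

By the inverse-square law, d₂ = d₁·√(I₁/I₂).
I₁/I₂ = 31.6/1.25 = 25.28, so d₂ = 0.427 × √25.28 = 2.147 m.

2.15 m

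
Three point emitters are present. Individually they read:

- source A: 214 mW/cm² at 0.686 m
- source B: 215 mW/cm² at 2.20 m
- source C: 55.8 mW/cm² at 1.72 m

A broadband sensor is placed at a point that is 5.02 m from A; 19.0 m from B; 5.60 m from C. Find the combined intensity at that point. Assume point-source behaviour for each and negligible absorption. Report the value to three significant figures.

Each source contributes Iᵢ·(dᵢ/rᵢ)²; contributions add.
A: 214 × (0.686/5.02)² = 3.996 mW/cm²
B: 215 × (2.20/19.0)² = 2.883 mW/cm²
C: 55.8 × (1.72/5.60)² = 5.264 mW/cm²
Total = 3.996 + 2.883 + 5.264 = 12.14 mW/cm².

12.1 mW/cm²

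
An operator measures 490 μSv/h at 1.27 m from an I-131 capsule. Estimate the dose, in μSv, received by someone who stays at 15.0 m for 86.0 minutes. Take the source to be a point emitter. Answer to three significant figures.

By the inverse-square law, rate at 15.0 m:
(1.27/15.0)² = 0.007168, so 490 × 0.007168 = 3.512 μSv/h.
Dose = rate × time = 3.512 μSv/h × 1.433 h = 5.033 μSv.

5.03 μSv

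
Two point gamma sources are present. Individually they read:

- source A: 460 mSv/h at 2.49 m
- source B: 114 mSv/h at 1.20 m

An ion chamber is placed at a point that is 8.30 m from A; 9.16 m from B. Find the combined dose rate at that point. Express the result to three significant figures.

Each source contributes Iᵢ·(dᵢ/rᵢ)²; contributions add.
A: 460 × (2.49/8.30)² = 41.40 mSv/h
B: 114 × (1.20/9.16)² = 1.956 mSv/h
Total = 41.40 + 1.956 = 43.36 mSv/h.

43.4 mSv/h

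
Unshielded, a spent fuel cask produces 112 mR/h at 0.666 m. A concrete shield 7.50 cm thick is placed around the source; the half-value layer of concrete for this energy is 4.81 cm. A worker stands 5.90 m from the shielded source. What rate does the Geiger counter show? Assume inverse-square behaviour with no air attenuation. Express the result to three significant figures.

Distance alone: (0.666/5.90)² = 0.01274, so 112 × 0.01274 = 1.427 mR/h.
Shield: 7.50/4.81 = 1.559 half-value layers → attenuation 2^(−1.559) = 0.3394.
Combined: 1.427 × 0.3394 = 0.4843 mR/h.

0.484 mR/h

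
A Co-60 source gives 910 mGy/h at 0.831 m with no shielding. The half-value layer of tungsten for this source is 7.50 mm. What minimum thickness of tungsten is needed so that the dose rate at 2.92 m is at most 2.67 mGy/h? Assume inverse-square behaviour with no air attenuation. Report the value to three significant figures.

At 2.92 m, distance alone gives (0.831/2.92)² = 0.08099, so 910 × 0.08099 = 73.70 mGy/h.
Further attenuation needed: 73.70/2.67 = 27.60.
n = log₂(27.60) = 4.787 half-value layers.
Thickness = 4.787 × 7.50 mm = 35.90 mm.

35.9 mm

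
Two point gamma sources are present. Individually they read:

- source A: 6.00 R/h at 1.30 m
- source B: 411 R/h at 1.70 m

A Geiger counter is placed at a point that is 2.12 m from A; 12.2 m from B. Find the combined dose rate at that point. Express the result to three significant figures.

10.2 R/h

By superposition, sum each source's inverse-square contribution:
A: 6.00 × (1.30/2.12)² = 2.256 R/h
B: 411 × (1.70/12.2)² = 7.980 R/h
Total = 2.256 + 7.980 = 10.24 R/h.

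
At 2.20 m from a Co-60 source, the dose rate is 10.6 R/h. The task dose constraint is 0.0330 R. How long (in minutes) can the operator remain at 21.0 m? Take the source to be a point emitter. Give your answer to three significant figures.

Using I₁d₁² = I₂d₂², rate at 21.0 m:
(2.20/21.0)² = 0.01098, so 10.6 × 0.01098 = 0.1164 R/h.
Stay time = 0.0330 R ÷ 0.1164 R/h = 0.2835 h = 17.01 min.

17.0 min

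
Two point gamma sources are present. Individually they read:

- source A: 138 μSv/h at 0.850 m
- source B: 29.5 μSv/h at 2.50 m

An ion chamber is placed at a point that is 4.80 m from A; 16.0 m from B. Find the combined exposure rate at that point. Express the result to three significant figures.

5.05 μSv/h

Each source contributes Iᵢ·(dᵢ/rᵢ)²; contributions add.
A: 138 × (0.850/4.80)² = 4.327 μSv/h
B: 29.5 × (2.50/16.0)² = 0.7202 μSv/h
Total = 4.327 + 0.7202 = 5.047 μSv/h.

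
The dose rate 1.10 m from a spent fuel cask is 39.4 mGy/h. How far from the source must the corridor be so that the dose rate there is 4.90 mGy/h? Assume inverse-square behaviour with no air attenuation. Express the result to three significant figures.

3.12 m

Intensity scales as (d₁/d₂)², so d₂ = d₁·√(I₁/I₂).
I₁/I₂ = 39.4/4.90 = 8.041, so d₂ = 1.10 × √8.041 = 3.119 m.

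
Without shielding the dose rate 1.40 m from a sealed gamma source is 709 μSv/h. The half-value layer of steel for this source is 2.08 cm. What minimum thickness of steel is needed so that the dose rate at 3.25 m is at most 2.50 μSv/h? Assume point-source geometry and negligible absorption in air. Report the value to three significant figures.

11.9 cm

At 3.25 m, distance alone gives (1.40/3.25)² = 0.1856, so 709 × 0.1856 = 131.6 μSv/h.
Further attenuation needed: 131.6/2.50 = 52.64.
n = log₂(52.64) = 5.718 half-value layers.
Thickness = 5.718 × 2.08 cm = 11.89 cm.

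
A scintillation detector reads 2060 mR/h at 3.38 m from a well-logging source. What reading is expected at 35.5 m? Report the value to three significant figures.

Intensity scales as (d₁/d₂)², so the rate at 35.5 m is
(3.38/35.5)² = 0.009065, so 2060 × 0.009065 = 18.67 mR/h.

18.7 mR/h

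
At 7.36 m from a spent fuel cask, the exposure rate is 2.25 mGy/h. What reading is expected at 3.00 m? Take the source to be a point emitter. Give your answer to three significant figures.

13.5 mGy/h

Applying the 1/r² law, the rate at 3.00 m is
2.25 × (7.36/3.00)² = 2.25 × 6.019 = 13.54 mGy/h.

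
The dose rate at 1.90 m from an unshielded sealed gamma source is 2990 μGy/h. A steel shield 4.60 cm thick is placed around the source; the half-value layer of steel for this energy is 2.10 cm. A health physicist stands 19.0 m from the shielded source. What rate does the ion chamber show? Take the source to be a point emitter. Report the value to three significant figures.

6.55 μGy/h

Distance alone: 2990 × (1.90/19.0)² = 2990 × 0.01000 = 29.90 μGy/h.
Shield: 4.60/2.10 = 2.190 half-value layers → attenuation 2^(−2.190) = 0.2192.
Combined: 29.90 × 0.2192 = 6.554 μGy/h.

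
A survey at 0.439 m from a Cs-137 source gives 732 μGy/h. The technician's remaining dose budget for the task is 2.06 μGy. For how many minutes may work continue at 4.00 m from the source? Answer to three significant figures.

Intensity scales as (d₁/d₂)², so rate at 4.00 m:
732 × (0.439/4.00)² = 732 × 0.01205 = 8.821 μGy/h.
Stay time = 2.06 μGy ÷ 8.821 μGy/h = 0.2335 h = 14.01 min.

14.0 min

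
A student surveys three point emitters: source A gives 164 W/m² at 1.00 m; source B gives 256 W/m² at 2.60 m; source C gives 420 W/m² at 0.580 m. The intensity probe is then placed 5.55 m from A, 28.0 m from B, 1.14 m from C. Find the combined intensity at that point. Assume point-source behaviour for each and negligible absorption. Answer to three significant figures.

Each source contributes Iᵢ·(dᵢ/rᵢ)²; contributions add.
A: 164 × (1.00/5.55)² = 5.324 W/m²
B: 256 × (2.60/28.0)² = 2.207 W/m²
C: 420 × (0.580/1.14)² = 108.7 W/m²
Total = 5.324 + 2.207 + 108.7 = 116.2 W/m².

116 W/m²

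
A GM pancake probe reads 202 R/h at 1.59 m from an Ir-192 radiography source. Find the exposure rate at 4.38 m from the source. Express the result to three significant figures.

Intensity scales as (d₁/d₂)², so the rate at 4.38 m is
(1.59/4.38)² = 0.1318, so 202 × 0.1318 = 26.62 R/h.

26.6 R/h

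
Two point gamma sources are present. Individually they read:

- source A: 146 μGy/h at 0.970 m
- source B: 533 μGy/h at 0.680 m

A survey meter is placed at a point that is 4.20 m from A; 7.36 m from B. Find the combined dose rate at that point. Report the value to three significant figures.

12.3 μGy/h

By superposition, sum each source's inverse-square contribution:
A: 146 × (0.970/4.20)² = 7.787 μGy/h
B: 533 × (0.680/7.36)² = 4.550 μGy/h
Total = 7.787 + 4.550 = 12.34 μGy/h.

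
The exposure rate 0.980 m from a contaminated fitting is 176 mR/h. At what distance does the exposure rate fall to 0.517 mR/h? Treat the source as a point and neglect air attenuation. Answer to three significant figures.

18.1 m

Applying the 1/r² law, d₂ = d₁·√(I₁/I₂).
I₁/I₂ = 176/0.517 = 340.4, so d₂ = 0.980 × √340.4 = 18.08 m.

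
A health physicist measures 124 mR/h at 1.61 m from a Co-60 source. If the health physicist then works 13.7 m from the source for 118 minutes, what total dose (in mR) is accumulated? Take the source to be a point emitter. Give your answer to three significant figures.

3.37 mR

Applying the 1/r² law, rate at 13.7 m:
(1.61/13.7)² = 0.01381, so 124 × 0.01381 = 1.712 mR/h.
Dose = rate × time = 1.712 mR/h × 1.967 h = 3.368 mR.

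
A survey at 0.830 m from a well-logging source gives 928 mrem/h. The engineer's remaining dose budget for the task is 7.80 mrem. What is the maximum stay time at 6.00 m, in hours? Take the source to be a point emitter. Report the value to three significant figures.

0.439 h

Applying the 1/r² law, rate at 6.00 m:
(0.830/6.00)² = 0.01914, so 928 × 0.01914 = 17.76 mrem/h.
Stay time = 7.80 mrem ÷ 17.76 mrem/h = 0.4392 h.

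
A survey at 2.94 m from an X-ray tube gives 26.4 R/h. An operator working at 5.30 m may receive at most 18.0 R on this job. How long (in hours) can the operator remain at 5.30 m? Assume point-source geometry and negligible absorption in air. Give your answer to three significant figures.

2.22 h

By the inverse-square law, rate at 5.30 m:
26.4 × (2.94/5.30)² = 26.4 × 0.3077 = 8.123 R/h.
Stay time = 18.0 R ÷ 8.123 R/h = 2.216 h.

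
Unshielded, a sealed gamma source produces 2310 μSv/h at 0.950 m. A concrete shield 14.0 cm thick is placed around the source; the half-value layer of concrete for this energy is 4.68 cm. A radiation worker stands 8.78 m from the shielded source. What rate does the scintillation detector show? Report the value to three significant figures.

3.40 μSv/h

Distance alone: 2310 × (0.950/8.78)² = 2310 × 0.01171 = 27.05 μSv/h.
Shield: 14.0/4.68 = 2.991 half-value layers → attenuation 2^(−2.991) = 0.1258.
Combined: 27.05 × 0.1258 = 3.403 μSv/h.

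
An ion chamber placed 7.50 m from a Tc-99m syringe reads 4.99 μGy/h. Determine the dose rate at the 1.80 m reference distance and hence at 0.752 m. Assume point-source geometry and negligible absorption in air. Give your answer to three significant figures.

Intensity scales as (d₁/d₂)², so
At 1.80 m: 4.99 × (7.50/1.80)² = 4.99 × 17.36 = 86.63 μGy/h
At 0.752 m: (1.80/0.752)² = 5.729, so 86.63 × 5.729 = 496.3 μGy/h.

86.6 μGy/h; 496 μGy/h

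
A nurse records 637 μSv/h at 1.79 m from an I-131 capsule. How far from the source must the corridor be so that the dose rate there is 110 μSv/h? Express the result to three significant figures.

By the inverse-square law, d₂ = d₁·√(I₁/I₂).
I₁/I₂ = 637/110 = 5.791, so d₂ = 1.79 × √5.791 = 4.308 m.

4.31 m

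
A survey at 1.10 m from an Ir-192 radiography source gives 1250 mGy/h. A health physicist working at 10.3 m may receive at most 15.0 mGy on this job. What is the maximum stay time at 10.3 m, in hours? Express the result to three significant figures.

1.05 h

By the inverse-square law, rate at 10.3 m:
(1.10/10.3)² = 0.01141, so 1250 × 0.01141 = 14.26 mGy/h.
Stay time = 15.0 mGy ÷ 14.26 mGy/h = 1.052 h.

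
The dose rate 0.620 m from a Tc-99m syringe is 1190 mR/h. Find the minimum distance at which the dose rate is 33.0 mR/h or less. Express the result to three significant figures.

3.72 m

Applying the 1/r² law, d₂ = d₁·√(I₁/I₂).
I₁/I₂ = 1190/33.0 = 36.06, so d₂ = 0.620 × √36.06 = 3.723 m.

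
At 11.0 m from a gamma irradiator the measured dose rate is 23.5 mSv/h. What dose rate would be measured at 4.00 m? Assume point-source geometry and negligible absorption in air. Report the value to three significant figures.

178 mSv/h

Since intensity falls as 1/r², scaling from 11.0 m to 4.00 m:
23.5 × (11.0/4.00)² = 23.5 × 7.562 = 177.7 mSv/h.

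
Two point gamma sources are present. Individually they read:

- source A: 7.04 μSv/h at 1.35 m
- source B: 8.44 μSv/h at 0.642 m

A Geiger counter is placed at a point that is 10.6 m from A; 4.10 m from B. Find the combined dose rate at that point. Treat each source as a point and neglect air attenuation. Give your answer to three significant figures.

0.321 μSv/h

Each source contributes Iᵢ·(dᵢ/rᵢ)²; contributions add.
A: 7.04 × (1.35/10.6)² = 0.1142 μSv/h
B: 8.44 × (0.642/4.10)² = 0.2069 μSv/h
Total = 0.1142 + 0.2069 = 0.3211 μSv/h.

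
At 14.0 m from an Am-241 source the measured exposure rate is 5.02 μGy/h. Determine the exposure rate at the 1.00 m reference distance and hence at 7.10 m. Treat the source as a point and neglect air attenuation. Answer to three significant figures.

984 μGy/h; 19.5 μGy/h

Intensity scales as (d₁/d₂)², so
At 1.00 m: (14.0/1.00)² = 196.0, so 5.02 × 196.0 = 983.9 μGy/h
At 7.10 m: 983.9 × (1.00/7.10)² = 983.9 × 0.01984 = 19.52 μGy/h.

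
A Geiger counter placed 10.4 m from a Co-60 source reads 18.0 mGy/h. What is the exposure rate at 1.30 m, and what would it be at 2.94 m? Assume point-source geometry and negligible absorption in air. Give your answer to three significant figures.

Applying the 1/r² law,
At 1.30 m: 18.0 × (10.4/1.30)² = 18.0 × 64.00 = 1152 mGy/h
At 2.94 m: (1.30/2.94)² = 0.1955, so 1152 × 0.1955 = 225.2 mGy/h.

1150 mGy/h; 225 mGy/h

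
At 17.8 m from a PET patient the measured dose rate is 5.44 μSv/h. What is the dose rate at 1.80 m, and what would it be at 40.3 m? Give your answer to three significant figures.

532 μSv/h; 1.06 μSv/h

Since intensity falls as 1/r²,
At 1.80 m: (17.8/1.80)² = 97.79, so 5.44 × 97.79 = 532.0 μSv/h
At 40.3 m: 532.0 × (1.80/40.3)² = 532.0 × 0.001995 = 1.061 μSv/h.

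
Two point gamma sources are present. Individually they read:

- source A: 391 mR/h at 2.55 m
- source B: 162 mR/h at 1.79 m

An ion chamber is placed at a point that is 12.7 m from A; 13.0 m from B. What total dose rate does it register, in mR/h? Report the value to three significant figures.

By superposition, sum each source's inverse-square contribution:
A: 391 × (2.55/12.7)² = 15.76 mR/h
B: 162 × (1.79/13.0)² = 3.071 mR/h
Total = 15.76 + 3.071 = 18.83 mR/h.

18.8 mR/h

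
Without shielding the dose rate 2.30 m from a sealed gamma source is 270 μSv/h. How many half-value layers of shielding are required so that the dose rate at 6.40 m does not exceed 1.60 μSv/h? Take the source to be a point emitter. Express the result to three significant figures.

4.45 half-value layers

At 6.40 m, distance alone gives (2.30/6.40)² = 0.1292, so 270 × 0.1292 = 34.88 μSv/h.
Further attenuation needed: 34.88/1.60 = 21.80.
n = log₂(21.80) = 4.446 half-value layers.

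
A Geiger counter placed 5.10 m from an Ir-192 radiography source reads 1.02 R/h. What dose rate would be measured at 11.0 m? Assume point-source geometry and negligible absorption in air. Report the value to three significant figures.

Applying the 1/r² law, scaling from 5.10 m to 11.0 m:
1.02 × (5.10/11.0)² = 1.02 × 0.2150 = 0.2193 R/h.

0.219 R/h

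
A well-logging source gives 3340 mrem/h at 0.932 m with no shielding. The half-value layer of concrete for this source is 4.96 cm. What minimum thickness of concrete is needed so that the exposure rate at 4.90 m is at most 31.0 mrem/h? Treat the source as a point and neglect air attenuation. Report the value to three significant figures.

9.73 cm

At 4.90 m, distance alone gives (0.932/4.90)² = 0.03618, so 3340 × 0.03618 = 120.8 mrem/h.
Further attenuation needed: 120.8/31.0 = 3.897.
n = log₂(3.897) = 1.962 half-value layers.
Thickness = 1.962 × 4.96 cm = 9.732 cm.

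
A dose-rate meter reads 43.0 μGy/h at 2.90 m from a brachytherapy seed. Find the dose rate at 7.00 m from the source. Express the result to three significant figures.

7.38 μGy/h

Since intensity falls as 1/r², the rate at 7.00 m is
43.0 × (2.90/7.00)² = 43.0 × 0.1716 = 7.379 μGy/h.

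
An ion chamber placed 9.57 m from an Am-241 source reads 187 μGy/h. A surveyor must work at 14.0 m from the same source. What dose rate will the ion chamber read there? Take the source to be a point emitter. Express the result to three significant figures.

87.4 μGy/h

Since intensity falls as 1/r², scaling from 9.57 m to 14.0 m:
(9.57/14.0)² = 0.4673, so 187 × 0.4673 = 87.39 μGy/h.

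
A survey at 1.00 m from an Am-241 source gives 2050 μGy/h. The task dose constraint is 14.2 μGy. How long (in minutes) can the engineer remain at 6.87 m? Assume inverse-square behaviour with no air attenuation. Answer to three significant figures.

19.6 min

Since intensity falls as 1/r², rate at 6.87 m:
(1.00/6.87)² = 0.02119, so 2050 × 0.02119 = 43.44 μGy/h.
Stay time = 14.2 μGy ÷ 43.44 μGy/h = 0.3269 h = 19.61 min.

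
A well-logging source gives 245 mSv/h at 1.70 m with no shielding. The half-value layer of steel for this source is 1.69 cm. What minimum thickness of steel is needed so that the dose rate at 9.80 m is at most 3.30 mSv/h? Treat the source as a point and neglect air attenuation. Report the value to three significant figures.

1.96 cm

At 9.80 m, distance alone gives 245 × (1.70/9.80)² = 245 × 0.03009 = 7.372 mSv/h.
Further attenuation needed: 7.372/3.30 = 2.234.
n = log₂(2.234) = 1.160 half-value layers.
Thickness = 1.160 × 1.69 cm = 1.960 cm.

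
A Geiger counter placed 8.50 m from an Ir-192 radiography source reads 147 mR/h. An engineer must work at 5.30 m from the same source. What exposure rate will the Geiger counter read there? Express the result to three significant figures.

378 mR/h

By the inverse-square law, scaling from 8.50 m to 5.30 m:
(8.50/5.30)² = 2.572, so 147 × 2.572 = 378.1 mR/h.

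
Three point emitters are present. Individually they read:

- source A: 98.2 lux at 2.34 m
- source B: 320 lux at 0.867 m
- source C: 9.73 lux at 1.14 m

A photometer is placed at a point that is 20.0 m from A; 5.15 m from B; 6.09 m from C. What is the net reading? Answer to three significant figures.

Each source contributes Iᵢ·(dᵢ/rᵢ)²; contributions add.
A: 98.2 × (2.34/20.0)² = 1.344 lux
B: 320 × (0.867/5.15)² = 9.069 lux
C: 9.73 × (1.14/6.09)² = 0.3409 lux
Total = 1.344 + 9.069 + 0.3409 = 10.75 lux.

10.8 lux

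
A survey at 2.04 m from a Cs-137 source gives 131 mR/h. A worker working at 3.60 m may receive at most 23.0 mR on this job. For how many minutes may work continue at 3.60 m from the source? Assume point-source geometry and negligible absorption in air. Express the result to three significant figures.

By the inverse-square law, rate at 3.60 m:
(2.04/3.60)² = 0.3211, so 131 × 0.3211 = 42.06 mR/h.
Stay time = 23.0 mR ÷ 42.06 mR/h = 0.5468 h = 32.81 min.

32.8 min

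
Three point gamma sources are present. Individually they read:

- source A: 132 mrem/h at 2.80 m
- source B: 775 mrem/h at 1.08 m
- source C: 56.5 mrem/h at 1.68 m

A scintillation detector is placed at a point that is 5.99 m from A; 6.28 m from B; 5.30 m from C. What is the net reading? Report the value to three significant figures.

57.4 mrem/h

By superposition, sum each source's inverse-square contribution:
A: 132 × (2.80/5.99)² = 28.84 mrem/h
B: 775 × (1.08/6.28)² = 22.92 mrem/h
C: 56.5 × (1.68/5.30)² = 5.677 mrem/h
Total = 28.84 + 22.92 + 5.677 = 57.44 mrem/h.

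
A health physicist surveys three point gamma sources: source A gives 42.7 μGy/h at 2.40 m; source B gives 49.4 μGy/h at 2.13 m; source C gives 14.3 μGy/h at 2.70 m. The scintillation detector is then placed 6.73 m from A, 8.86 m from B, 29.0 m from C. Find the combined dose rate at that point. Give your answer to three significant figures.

8.41 μGy/h

By superposition, sum each source's inverse-square contribution:
A: 42.7 × (2.40/6.73)² = 5.430 μGy/h
B: 49.4 × (2.13/8.86)² = 2.855 μGy/h
C: 14.3 × (2.70/29.0)² = 0.1240 μGy/h
Total = 5.430 + 2.855 + 0.1240 = 8.409 μGy/h.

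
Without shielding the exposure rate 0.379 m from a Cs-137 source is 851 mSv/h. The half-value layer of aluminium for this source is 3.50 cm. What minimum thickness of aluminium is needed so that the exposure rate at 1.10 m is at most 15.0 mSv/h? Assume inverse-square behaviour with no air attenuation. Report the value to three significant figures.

At 1.10 m, distance alone gives 851 × (0.379/1.10)² = 851 × 0.1187 = 101.0 mSv/h.
Further attenuation needed: 101.0/15.0 = 6.733.
n = log₂(6.733) = 2.751 half-value layers.
Thickness = 2.751 × 3.50 cm = 9.628 cm.

9.63 cm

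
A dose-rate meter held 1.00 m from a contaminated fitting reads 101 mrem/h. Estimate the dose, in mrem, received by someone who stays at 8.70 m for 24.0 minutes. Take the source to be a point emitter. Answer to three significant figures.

0.534 mrem

Applying the 1/r² law, rate at 8.70 m:
(1.00/8.70)² = 0.01321, so 101 × 0.01321 = 1.334 mrem/h.
Dose = rate × time = 1.334 mrem/h × 0.4000 h = 0.5336 mrem.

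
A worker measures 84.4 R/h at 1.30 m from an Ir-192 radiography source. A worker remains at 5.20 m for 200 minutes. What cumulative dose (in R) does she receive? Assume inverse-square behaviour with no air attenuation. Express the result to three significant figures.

17.6 R

By the inverse-square law, rate at 5.20 m:
(1.30/5.20)² = 0.06250, so 84.4 × 0.06250 = 5.275 R/h.
Dose = rate × time = 5.275 R/h × 3.333 h = 17.58 R.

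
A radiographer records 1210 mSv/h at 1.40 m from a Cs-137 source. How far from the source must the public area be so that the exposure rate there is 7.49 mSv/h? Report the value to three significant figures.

17.8 m

Since intensity falls as 1/r², d₂ = d₁·√(I₁/I₂).
I₁/I₂ = 1210/7.49 = 161.5, so d₂ = 1.40 × √161.5 = 17.79 m.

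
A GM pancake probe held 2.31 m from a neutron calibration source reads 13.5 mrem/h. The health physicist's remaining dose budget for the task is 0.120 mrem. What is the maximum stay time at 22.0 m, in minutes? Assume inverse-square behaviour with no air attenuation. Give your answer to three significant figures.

Using I₁d₁² = I₂d₂², rate at 22.0 m:
(2.31/22.0)² = 0.01102, so 13.5 × 0.01102 = 0.1488 mrem/h.
Stay time = 0.120 mrem ÷ 0.1488 mrem/h = 0.8065 h = 48.39 min.

48.4 min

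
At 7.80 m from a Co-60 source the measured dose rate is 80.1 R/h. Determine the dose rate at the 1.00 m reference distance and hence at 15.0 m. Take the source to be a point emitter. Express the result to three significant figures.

4870 R/h; 21.7 R/h

By the inverse-square law,
At 1.00 m: (7.80/1.00)² = 60.84, so 80.1 × 60.84 = 4873 R/h
At 15.0 m: 4873 × (1.00/15.0)² = 4873 × 0.004444 = 21.66 R/h.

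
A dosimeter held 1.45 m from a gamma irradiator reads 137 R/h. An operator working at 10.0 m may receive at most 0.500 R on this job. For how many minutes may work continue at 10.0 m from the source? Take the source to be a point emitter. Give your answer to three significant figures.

Since intensity falls as 1/r², rate at 10.0 m:
137 × (1.45/10.0)² = 137 × 0.02102 = 2.880 R/h.
Stay time = 0.500 R ÷ 2.880 R/h = 0.1736 h = 10.42 min.

10.4 min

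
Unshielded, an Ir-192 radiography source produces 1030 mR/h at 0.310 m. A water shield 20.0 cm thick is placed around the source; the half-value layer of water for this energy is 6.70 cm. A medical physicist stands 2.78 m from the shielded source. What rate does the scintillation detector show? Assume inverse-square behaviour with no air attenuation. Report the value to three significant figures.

1.62 mR/h

Distance alone: (0.310/2.78)² = 0.01243, so 1030 × 0.01243 = 12.80 mR/h.
Shield: 20.0/6.70 = 2.985 half-value layers → attenuation 2^(−2.985) = 0.1263.
Combined: 12.80 × 0.1263 = 1.617 mR/h.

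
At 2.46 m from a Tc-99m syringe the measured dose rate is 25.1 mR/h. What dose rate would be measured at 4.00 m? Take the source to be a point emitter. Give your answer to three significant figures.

9.49 mR/h

Using I₁d₁² = I₂d₂², scaling from 2.46 m to 4.00 m:
25.1 × (2.46/4.00)² = 25.1 × 0.3782 = 9.493 mR/h.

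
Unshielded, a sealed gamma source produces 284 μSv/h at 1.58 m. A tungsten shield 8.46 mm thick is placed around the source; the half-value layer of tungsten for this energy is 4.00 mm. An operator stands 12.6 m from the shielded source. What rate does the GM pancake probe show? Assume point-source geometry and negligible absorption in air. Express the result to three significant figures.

Distance alone: 284 × (1.58/12.6)² = 284 × 0.01572 = 4.464 μSv/h.
Shield: 8.46/4.00 = 2.115 half-value layers → attenuation 2^(−2.115) = 0.2308.
Combined: 4.464 × 0.2308 = 1.030 μSv/h.

1.03 μSv/h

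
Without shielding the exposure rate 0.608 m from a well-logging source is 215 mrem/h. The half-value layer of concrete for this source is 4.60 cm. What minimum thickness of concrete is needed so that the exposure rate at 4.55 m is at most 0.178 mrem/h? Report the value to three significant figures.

20.4 cm

At 4.55 m, distance alone gives (0.608/4.55)² = 0.01786, so 215 × 0.01786 = 3.840 mrem/h.
Further attenuation needed: 3.840/0.178 = 21.57.
n = log₂(21.57) = 4.431 half-value layers.
Thickness = 4.431 × 4.60 cm = 20.38 cm.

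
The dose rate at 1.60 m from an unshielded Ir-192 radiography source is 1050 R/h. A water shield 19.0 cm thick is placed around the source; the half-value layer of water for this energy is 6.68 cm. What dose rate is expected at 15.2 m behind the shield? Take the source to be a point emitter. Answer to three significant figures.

Distance alone: 1050 × (1.60/15.2)² = 1050 × 0.01108 = 11.63 R/h.
Shield: 19.0/6.68 = 2.844 half-value layers → attenuation 2^(−2.844) = 0.1393.
Combined: 11.63 × 0.1393 = 1.620 R/h.

1.62 R/h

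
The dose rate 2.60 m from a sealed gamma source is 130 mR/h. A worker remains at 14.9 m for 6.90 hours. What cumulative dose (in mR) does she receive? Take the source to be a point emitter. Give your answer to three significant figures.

Intensity scales as (d₁/d₂)², so rate at 14.9 m:
(2.60/14.9)² = 0.03045, so 130 × 0.03045 = 3.959 mR/h.
Dose = rate × time = 3.959 mR/h × 6.900 h = 27.32 mR.

27.3 mR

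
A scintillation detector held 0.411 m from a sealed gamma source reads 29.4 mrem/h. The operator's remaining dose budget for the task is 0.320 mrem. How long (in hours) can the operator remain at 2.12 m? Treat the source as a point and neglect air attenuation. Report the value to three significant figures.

By the inverse-square law, rate at 2.12 m:
(0.411/2.12)² = 0.03758, so 29.4 × 0.03758 = 1.105 mrem/h.
Stay time = 0.320 mrem ÷ 1.105 mrem/h = 0.2896 h.

0.290 h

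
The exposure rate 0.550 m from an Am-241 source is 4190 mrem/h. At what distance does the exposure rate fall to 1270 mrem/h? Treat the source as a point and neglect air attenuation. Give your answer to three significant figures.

0.999 m

By the inverse-square law, d₂ = d₁·√(I₁/I₂).
I₁/I₂ = 4190/1270 = 3.299, so d₂ = 0.550 × √3.299 = 0.9990 m.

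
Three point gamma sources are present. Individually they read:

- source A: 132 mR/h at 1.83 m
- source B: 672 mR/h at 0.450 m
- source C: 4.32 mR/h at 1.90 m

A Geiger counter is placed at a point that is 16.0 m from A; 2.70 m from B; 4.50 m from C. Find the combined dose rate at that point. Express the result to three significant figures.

21.2 mR/h

By superposition, sum each source's inverse-square contribution:
A: 132 × (1.83/16.0)² = 1.727 mR/h
B: 672 × (0.450/2.70)² = 18.67 mR/h
C: 4.32 × (1.90/4.50)² = 0.7701 mR/h
Total = 1.727 + 18.67 + 0.7701 = 21.17 mR/h.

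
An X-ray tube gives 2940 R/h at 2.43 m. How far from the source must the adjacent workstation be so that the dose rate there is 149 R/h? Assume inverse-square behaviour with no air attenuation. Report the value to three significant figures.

Since intensity falls as 1/r², d₂ = d₁·√(I₁/I₂).
I₁/I₂ = 2940/149 = 19.73, so d₂ = 2.43 × √19.73 = 10.79 m.

10.8 m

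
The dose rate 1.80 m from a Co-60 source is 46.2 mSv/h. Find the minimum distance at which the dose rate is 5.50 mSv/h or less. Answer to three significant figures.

5.22 m

Using I₁d₁² = I₂d₂², d₂ = d₁·√(I₁/I₂).
I₁/I₂ = 46.2/5.50 = 8.400, so d₂ = 1.80 × √8.400 = 5.217 m.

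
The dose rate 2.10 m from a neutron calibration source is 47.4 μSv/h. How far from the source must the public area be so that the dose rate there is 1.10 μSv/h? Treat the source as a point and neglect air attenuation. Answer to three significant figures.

Applying the 1/r² law, d₂ = d₁·√(I₁/I₂).
I₁/I₂ = 47.4/1.10 = 43.09, so d₂ = 2.10 × √43.09 = 13.79 m.

13.8 m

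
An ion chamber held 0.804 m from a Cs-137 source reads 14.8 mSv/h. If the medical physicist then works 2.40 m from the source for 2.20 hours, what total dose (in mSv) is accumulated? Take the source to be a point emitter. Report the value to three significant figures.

Intensity scales as (d₁/d₂)², so rate at 2.40 m:
(0.804/2.40)² = 0.1122, so 14.8 × 0.1122 = 1.661 mSv/h.
Dose = rate × time = 1.661 mSv/h × 2.200 h = 3.654 mSv.

3.65 mSv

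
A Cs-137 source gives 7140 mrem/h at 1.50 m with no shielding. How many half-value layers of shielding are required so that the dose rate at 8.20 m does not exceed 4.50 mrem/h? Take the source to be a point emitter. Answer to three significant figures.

5.73 half-value layers

At 8.20 m, distance alone gives (1.50/8.20)² = 0.03346, so 7140 × 0.03346 = 238.9 mrem/h.
Further attenuation needed: 238.9/4.50 = 53.09.
n = log₂(53.09) = 5.730 half-value layers.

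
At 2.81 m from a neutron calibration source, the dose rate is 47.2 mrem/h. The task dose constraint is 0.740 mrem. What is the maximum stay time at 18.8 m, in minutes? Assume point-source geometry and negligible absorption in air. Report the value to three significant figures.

42.1 min

Since intensity falls as 1/r², rate at 18.8 m:
(2.81/18.8)² = 0.02234, so 47.2 × 0.02234 = 1.054 mrem/h.
Stay time = 0.740 mrem ÷ 1.054 mrem/h = 0.7021 h = 42.13 min.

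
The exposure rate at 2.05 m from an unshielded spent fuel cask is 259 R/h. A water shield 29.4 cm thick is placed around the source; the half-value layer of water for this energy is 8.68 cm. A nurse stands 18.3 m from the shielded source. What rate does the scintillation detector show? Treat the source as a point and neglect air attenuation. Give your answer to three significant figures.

Distance alone: 259 × (2.05/18.3)² = 259 × 0.01255 = 3.250 R/h.
Shield: 29.4/8.68 = 3.387 half-value layers → attenuation 2^(−3.387) = 0.09559.
Combined: 3.250 × 0.09559 = 0.3107 R/h.

0.311 R/h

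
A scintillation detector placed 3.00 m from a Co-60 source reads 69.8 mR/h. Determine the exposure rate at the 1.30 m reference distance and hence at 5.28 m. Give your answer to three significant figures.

Since intensity falls as 1/r²,
At 1.30 m: 69.8 × (3.00/1.30)² = 69.8 × 5.325 = 371.7 mR/h
At 5.28 m: (1.30/5.28)² = 0.06062, so 371.7 × 0.06062 = 22.53 mR/h.

372 mR/h; 22.5 mR/h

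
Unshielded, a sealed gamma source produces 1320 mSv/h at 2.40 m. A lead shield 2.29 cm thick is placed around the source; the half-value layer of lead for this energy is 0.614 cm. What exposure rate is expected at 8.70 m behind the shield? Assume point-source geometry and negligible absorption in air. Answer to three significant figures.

Distance alone: (2.40/8.70)² = 0.07610, so 1320 × 0.07610 = 100.5 mSv/h.
Shield: 2.29/0.614 = 3.730 half-value layers → attenuation 2^(−3.730) = 0.07536.
Combined: 100.5 × 0.07536 = 7.574 mSv/h.

7.57 mSv/h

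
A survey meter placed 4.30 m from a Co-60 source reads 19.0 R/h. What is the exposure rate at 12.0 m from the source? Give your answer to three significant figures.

2.44 R/h

By the inverse-square law, scaling from 4.30 m to 12.0 m:
(4.30/12.0)² = 0.1284, so 19.0 × 0.1284 = 2.440 R/h.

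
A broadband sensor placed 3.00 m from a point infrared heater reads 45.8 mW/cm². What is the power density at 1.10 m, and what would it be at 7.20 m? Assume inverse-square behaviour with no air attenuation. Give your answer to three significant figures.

341 mW/cm²; 7.95 mW/cm²

Using I₁d₁² = I₂d₂²,
At 1.10 m: (3.00/1.10)² = 7.438, so 45.8 × 7.438 = 340.7 mW/cm²
At 7.20 m: 340.7 × (1.10/7.20)² = 340.7 × 0.02334 = 7.952 mW/cm².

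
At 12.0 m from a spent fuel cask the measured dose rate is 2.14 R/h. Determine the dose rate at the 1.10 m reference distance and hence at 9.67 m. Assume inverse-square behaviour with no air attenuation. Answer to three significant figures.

Using I₁d₁² = I₂d₂²,
At 1.10 m: (12.0/1.10)² = 119.0, so 2.14 × 119.0 = 254.7 R/h
At 9.67 m: 254.7 × (1.10/9.67)² = 254.7 × 0.01294 = 3.296 R/h.

255 R/h; 3.30 R/h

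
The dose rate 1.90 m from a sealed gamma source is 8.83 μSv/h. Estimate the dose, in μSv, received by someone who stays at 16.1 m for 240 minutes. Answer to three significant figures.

Intensity scales as (d₁/d₂)², so rate at 16.1 m:
8.83 × (1.90/16.1)² = 8.83 × 0.01393 = 0.1230 μSv/h.
Dose = rate × time = 0.1230 μSv/h × 4.000 h = 0.4920 μSv.

0.492 μSv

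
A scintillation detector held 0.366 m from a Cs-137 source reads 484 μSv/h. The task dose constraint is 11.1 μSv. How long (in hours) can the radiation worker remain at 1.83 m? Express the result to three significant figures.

By the inverse-square law, rate at 1.83 m:
(0.366/1.83)² = 0.04000, so 484 × 0.04000 = 19.36 μSv/h.
Stay time = 11.1 μSv ÷ 19.36 μSv/h = 0.5733 h.

0.573 h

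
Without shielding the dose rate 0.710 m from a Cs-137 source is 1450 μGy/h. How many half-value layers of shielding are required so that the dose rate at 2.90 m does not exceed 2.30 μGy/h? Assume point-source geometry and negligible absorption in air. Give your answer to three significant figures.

At 2.90 m, distance alone gives 1450 × (0.710/2.90)² = 1450 × 0.05994 = 86.91 μGy/h.
Further attenuation needed: 86.91/2.30 = 37.79.
n = log₂(37.79) = 5.240 half-value layers.

5.24 half-value layers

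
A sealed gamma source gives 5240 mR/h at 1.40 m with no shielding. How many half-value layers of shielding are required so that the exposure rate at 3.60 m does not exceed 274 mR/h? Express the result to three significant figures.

1.53 half-value layers

At 3.60 m, distance alone gives (1.40/3.60)² = 0.1512, so 5240 × 0.1512 = 792.3 mR/h.
Further attenuation needed: 792.3/274 = 2.892.
n = log₂(2.892) = 1.532 half-value layers.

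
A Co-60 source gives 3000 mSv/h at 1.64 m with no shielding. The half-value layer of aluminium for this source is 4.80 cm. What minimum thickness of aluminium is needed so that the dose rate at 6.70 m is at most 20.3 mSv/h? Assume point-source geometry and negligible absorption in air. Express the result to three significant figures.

15.1 cm

At 6.70 m, distance alone gives 3000 × (1.64/6.70)² = 3000 × 0.05992 = 179.8 mSv/h.
Further attenuation needed: 179.8/20.3 = 8.857.
n = log₂(8.857) = 3.147 half-value layers.
Thickness = 3.147 × 4.80 cm = 15.11 cm.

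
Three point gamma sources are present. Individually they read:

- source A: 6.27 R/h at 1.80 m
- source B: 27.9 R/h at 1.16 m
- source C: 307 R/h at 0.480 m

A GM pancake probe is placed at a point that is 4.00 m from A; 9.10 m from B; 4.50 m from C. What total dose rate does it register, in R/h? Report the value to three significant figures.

5.22 R/h

By superposition, sum each source's inverse-square contribution:
A: 6.27 × (1.80/4.00)² = 1.270 R/h
B: 27.9 × (1.16/9.10)² = 0.4534 R/h
C: 307 × (0.480/4.50)² = 3.493 R/h
Total = 1.270 + 0.4534 + 3.493 = 5.216 R/h.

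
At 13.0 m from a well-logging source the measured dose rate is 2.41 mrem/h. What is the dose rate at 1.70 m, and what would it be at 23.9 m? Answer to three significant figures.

Applying the 1/r² law,
At 1.70 m: (13.0/1.70)² = 58.48, so 2.41 × 58.48 = 140.9 mrem/h
At 23.9 m: 140.9 × (1.70/23.9)² = 140.9 × 0.005059 = 0.7128 mrem/h.

141 mrem/h; 0.713 mrem/h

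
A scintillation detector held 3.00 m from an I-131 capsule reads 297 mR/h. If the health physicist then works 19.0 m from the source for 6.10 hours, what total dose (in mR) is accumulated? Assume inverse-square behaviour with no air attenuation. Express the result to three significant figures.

45.2 mR

Applying the 1/r² law, rate at 19.0 m:
(3.00/19.0)² = 0.02493, so 297 × 0.02493 = 7.404 mR/h.
Dose = rate × time = 7.404 mR/h × 6.100 h = 45.16 mR.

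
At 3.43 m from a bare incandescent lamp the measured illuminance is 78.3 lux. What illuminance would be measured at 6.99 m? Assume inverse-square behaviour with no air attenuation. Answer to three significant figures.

Using I₁d₁² = I₂d₂², scaling from 3.43 m to 6.99 m:
78.3 × (3.43/6.99)² = 78.3 × 0.2408 = 18.85 lux.

18.9 lux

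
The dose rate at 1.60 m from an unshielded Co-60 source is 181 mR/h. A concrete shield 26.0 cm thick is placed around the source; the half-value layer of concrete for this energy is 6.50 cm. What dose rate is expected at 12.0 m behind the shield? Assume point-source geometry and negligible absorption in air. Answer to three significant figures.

0.201 mR/h

Distance alone: 181 × (1.60/12.0)² = 181 × 0.01778 = 3.218 mR/h.
Shield: 26.0/6.50 = 4.000 half-value layers → attenuation 2^(−4.000) = 0.06250.
Combined: 3.218 × 0.06250 = 0.2011 mR/h.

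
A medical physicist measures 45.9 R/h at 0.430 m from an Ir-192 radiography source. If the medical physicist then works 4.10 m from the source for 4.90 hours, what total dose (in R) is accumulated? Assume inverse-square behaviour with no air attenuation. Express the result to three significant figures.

2.47 R

Using I₁d₁² = I₂d₂², rate at 4.10 m:
45.9 × (0.430/4.10)² = 45.9 × 0.01100 = 0.5049 R/h.
Dose = rate × time = 0.5049 R/h × 4.900 h = 2.474 R.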